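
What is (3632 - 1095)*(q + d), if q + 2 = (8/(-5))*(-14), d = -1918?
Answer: -24071056/5 ≈ -4.8142e+6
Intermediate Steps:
q = 102/5 (q = -2 + (8/(-5))*(-14) = -2 - ⅕*8*(-14) = -2 - 8/5*(-14) = -2 + 112/5 = 102/5 ≈ 20.400)
(3632 - 1095)*(q + d) = (3632 - 1095)*(102/5 - 1918) = 2537*(-9488/5) = -24071056/5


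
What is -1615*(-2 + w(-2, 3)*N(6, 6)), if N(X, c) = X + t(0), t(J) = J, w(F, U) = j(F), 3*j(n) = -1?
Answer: 6460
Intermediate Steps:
j(n) = -⅓ (j(n) = (⅓)*(-1) = -⅓)
w(F, U) = -⅓
N(X, c) = X (N(X, c) = X + 0 = X)
-1615*(-2 + w(-2, 3)*N(6, 6)) = -1615*(-2 - ⅓*6) = -1615*(-2 - 2) = -1615*(-4) = 6460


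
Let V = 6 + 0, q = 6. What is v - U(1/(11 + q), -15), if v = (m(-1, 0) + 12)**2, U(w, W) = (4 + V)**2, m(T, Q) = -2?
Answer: 0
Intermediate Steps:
V = 6
U(w, W) = 100 (U(w, W) = (4 + 6)**2 = 10**2 = 100)
v = 100 (v = (-2 + 12)**2 = 10**2 = 100)
v - U(1/(11 + q), -15) = 100 - 1*100 = 100 - 100 = 0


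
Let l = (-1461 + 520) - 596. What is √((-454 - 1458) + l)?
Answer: I*√3449 ≈ 58.728*I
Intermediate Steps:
l = -1537 (l = -941 - 596 = -1537)
√((-454 - 1458) + l) = √((-454 - 1458) - 1537) = √(-1912 - 1537) = √(-3449) = I*√3449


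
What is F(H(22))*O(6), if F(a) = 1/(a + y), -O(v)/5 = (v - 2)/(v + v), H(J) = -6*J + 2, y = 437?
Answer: -5/921 ≈ -0.0054289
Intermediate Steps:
H(J) = 2 - 6*J
O(v) = -5*(-2 + v)/(2*v) (O(v) = -5*(v - 2)/(v + v) = -5*(-2 + v)/(2*v))
F(a) = 1/(437 + a) (F(a) = 1/(a + 437) = 1/(437 + a))
F(H(22))*O(6) = (-5/2 + 5/6)/(437 + (2 - 6*22)) = (-5/2 + 5*(1/6))/(437 + (2 - 132)) = (-5/2 + 5/6)/(437 - 130) = -5/3/307 = (1/307)*(-5/3) = -5/921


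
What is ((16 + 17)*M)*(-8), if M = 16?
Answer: -4224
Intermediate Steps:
((16 + 17)*M)*(-8) = ((16 + 17)*16)*(-8) = (33*16)*(-8) = 528*(-8) = -4224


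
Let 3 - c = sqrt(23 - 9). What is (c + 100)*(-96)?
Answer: -9888 + 96*sqrt(14) ≈ -9528.8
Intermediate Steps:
c = 3 - sqrt(14) (c = 3 - sqrt(23 - 9) = 3 - sqrt(14) ≈ -0.74166)
(c + 100)*(-96) = ((3 - sqrt(14)) + 100)*(-96) = (103 - sqrt(14))*(-96) = -9888 + 96*sqrt(14)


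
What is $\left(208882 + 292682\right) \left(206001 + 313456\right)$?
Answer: $260540930748$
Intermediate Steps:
$\left(208882 + 292682\right) \left(206001 + 313456\right) = 501564 \cdot 519457 = 260540930748$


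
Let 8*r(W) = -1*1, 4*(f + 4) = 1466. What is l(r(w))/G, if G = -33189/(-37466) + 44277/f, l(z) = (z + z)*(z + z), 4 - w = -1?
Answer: 1044725/2056508424 ≈ 0.00050801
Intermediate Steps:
f = 725/2 (f = -4 + (¼)*1466 = -4 + 733/2 = 725/2 ≈ 362.50)
w = 5 (w = 4 - 1*(-1) = 4 + 1 = 5)
r(W) = -⅛ (r(W) = (-1*1)/8 = (⅛)*(-1) = -⅛)
l(z) = 4*z² (l(z) = (2*z)*(2*z) = 4*z²)
G = 257063553/2089450 (G = -33189/(-37466) + 44277/(725/2) = -33189*(-1/37466) + 44277*(2/725) = 2553/2882 + 88554/725 = 257063553/2089450 ≈ 123.03)
l(r(w))/G = (4*(-⅛)²)/(257063553/2089450) = (4*(1/64))*(2089450/257063553) = (1/16)*(2089450/257063553) = 1044725/2056508424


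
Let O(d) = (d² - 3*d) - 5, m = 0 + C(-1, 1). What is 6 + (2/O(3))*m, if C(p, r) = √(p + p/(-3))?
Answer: 6 - 2*I*√6/15 ≈ 6.0 - 0.3266*I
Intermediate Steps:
C(p, r) = √6*√p/3 (C(p, r) = √(p + p*(-⅓)) = √(p - p/3) = √(2*p/3) = √6*√p/3)
m = I*√6/3 (m = 0 + √6*√(-1)/3 = 0 + √6*I/3 = 0 + I*√6/3 = I*√6/3 ≈ 0.8165*I)
O(d) = -5 + d² - 3*d
6 + (2/O(3))*m = 6 + (2/(-5 + 3² - 3*3))*(I*√6/3) = 6 + (2/(-5 + 9 - 9))*(I*√6/3) = 6 + (2/(-5))*(I*√6/3) = 6 + (2*(-⅕))*(I*√6/3) = 6 - 2*I*√6/15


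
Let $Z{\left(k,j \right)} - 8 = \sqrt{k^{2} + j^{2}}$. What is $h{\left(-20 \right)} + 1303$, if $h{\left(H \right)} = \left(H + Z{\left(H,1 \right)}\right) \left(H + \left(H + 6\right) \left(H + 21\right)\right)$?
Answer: $1711 - 34 \sqrt{401} \approx 1030.2$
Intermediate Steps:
$Z{\left(k,j \right)} = 8 + \sqrt{j^{2} + k^{2}}$ ($Z{\left(k,j \right)} = 8 + \sqrt{k^{2} + j^{2}} = 8 + \sqrt{j^{2} + k^{2}}$)
$h{\left(H \right)} = \left(H + \left(6 + H\right) \left(21 + H\right)\right) \left(8 + H + \sqrt{1 + H^{2}}\right)$ ($h{\left(H \right)} = \left(H + \left(8 + \sqrt{1^{2} + H^{2}}\right)\right) \left(H + \left(H + 6\right) \left(H + 21\right)\right) = \left(H + \left(8 + \sqrt{1 + H^{2}}\right)\right) \left(H + \left(6 + H\right) \left(21 + H\right)\right) = \left(8 + H + \sqrt{1 + H^{2}}\right) \left(H + \left(6 + H\right) \left(21 + H\right)\right) = \left(H + \left(6 + H\right) \left(21 + H\right)\right) \left(8 + H + \sqrt{1 + H^{2}}\right)$)
$h{\left(-20 \right)} + 1303 = \left(1008 + \left(-20\right)^{3} + 36 \left(-20\right)^{2} + 126 \sqrt{1 + \left(-20\right)^{2}} + 350 \left(-20\right) + \left(-20\right)^{2} \sqrt{1 + \left(-20\right)^{2}} + 28 \left(-20\right) \sqrt{1 + \left(-20\right)^{2}}\right) + 1303 = \left(1008 - 8000 + 36 \cdot 400 + 126 \sqrt{1 + 400} - 7000 + 400 \sqrt{1 + 400} + 28 \left(-20\right) \sqrt{1 + 400}\right) + 1303 = \left(1008 - 8000 + 14400 + 126 \sqrt{401} - 7000 + 400 \sqrt{401} + 28 \left(-20\right) \sqrt{401}\right) + 1303 = \left(1008 - 8000 + 14400 + 126 \sqrt{401} - 7000 + 400 \sqrt{401} - 560 \sqrt{401}\right) + 1303 = \left(408 - 34 \sqrt{401}\right) + 1303 = 1711 - 34 \sqrt{401}$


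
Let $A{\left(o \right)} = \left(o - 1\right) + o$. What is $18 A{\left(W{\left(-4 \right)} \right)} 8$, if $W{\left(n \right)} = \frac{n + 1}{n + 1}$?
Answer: $144$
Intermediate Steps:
$W{\left(n \right)} = 1$ ($W{\left(n \right)} = \frac{1 + n}{1 + n} = 1$)
$A{\left(o \right)} = -1 + 2 o$ ($A{\left(o \right)} = \left(-1 + o\right) + o = -1 + 2 o$)
$18 A{\left(W{\left(-4 \right)} \right)} 8 = 18 \left(-1 + 2 \cdot 1\right) 8 = 18 \left(-1 + 2\right) 8 = 18 \cdot 1 \cdot 8 = 18 \cdot 8 = 144$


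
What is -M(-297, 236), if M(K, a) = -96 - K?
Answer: -201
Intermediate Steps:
-M(-297, 236) = -(-96 - 1*(-297)) = -(-96 + 297) = -1*201 = -201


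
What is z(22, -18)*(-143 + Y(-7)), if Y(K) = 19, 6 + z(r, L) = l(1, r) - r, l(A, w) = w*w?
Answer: -56544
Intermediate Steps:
l(A, w) = w**2
z(r, L) = -6 + r**2 - r (z(r, L) = -6 + (r**2 - r) = -6 + r**2 - r)
z(22, -18)*(-143 + Y(-7)) = (-6 + 22**2 - 1*22)*(-143 + 19) = (-6 + 484 - 22)*(-124) = 456*(-124) = -56544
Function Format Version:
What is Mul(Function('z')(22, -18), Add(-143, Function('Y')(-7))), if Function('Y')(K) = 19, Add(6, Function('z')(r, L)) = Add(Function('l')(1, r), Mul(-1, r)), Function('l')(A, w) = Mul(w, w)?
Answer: -56544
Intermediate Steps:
Function('l')(A, w) = Pow(w, 2)
Function('z')(r, L) = Add(-6, Pow(r, 2), Mul(-1, r)) (Function('z')(r, L) = Add(-6, Add(Pow(r, 2), Mul(-1, r))) = Add(-6, Pow(r, 2), Mul(-1, r)))
Mul(Function('z')(22, -18), Add(-143, Function('Y')(-7))) = Mul(Add(-6, Pow(22, 2), Mul(-1, 22)), Add(-143, 19)) = Mul(Add(-6, 484, -22), -124) = Mul(456, -124) = -56544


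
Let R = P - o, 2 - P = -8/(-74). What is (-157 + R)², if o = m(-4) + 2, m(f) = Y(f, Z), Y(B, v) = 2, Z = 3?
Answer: 34656769/1369 ≈ 25315.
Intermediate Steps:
m(f) = 2
o = 4 (o = 2 + 2 = 4)
P = 70/37 (P = 2 - (-8)/(-74) = 2 - (-8)*(-1)/74 = 2 - 1*4/37 = 2 - 4/37 = 70/37 ≈ 1.8919)
R = -78/37 (R = 70/37 - 1*4 = 70/37 - 4 = -78/37 ≈ -2.1081)
(-157 + R)² = (-157 - 78/37)² = (-5887/37)² = 34656769/1369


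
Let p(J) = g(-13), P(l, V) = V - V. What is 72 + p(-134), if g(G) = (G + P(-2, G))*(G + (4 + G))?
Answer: 358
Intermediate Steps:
P(l, V) = 0
g(G) = G*(4 + 2*G) (g(G) = (G + 0)*(G + (4 + G)) = G*(4 + 2*G))
p(J) = 286 (p(J) = 2*(-13)*(2 - 13) = 2*(-13)*(-11) = 286)
72 + p(-134) = 72 + 286 = 358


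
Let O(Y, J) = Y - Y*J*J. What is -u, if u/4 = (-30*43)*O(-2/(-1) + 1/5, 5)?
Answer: -272448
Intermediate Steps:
O(Y, J) = Y - Y*J² (O(Y, J) = Y - J*Y*J = Y - Y*J²)
u = 272448 (u = 4*((-30*43)*((-2/(-1) + 1/5)*(1 - 1*5²))) = 4*(-1290*(-2*(-1) + 1*(⅕))*(1 - 1*25)) = 4*(-1290*(2 + ⅕)*(1 - 25)) = 4*(-2838*(-24)) = 4*(-1290*(-264/5)) = 4*68112 = 272448)
-u = -1*272448 = -272448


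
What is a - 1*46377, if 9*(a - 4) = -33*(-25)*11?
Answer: -136094/3 ≈ -45365.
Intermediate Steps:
a = 3037/3 (a = 4 + (-33*(-25)*11)/9 = 4 + (825*11)/9 = 4 + (⅑)*9075 = 4 + 3025/3 = 3037/3 ≈ 1012.3)
a - 1*46377 = 3037/3 - 1*46377 = 3037/3 - 46377 = -136094/3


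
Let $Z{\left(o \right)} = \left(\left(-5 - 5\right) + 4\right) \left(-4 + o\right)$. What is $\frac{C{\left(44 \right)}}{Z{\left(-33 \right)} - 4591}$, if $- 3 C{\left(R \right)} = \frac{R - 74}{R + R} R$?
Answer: $- \frac{5}{4369} \approx -0.0011444$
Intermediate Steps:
$Z{\left(o \right)} = 24 - 6 o$ ($Z{\left(o \right)} = \left(-10 + 4\right) \left(-4 + o\right) = - 6 \left(-4 + o\right) = 24 - 6 o$)
$C{\left(R \right)} = \frac{37}{3} - \frac{R}{6}$ ($C{\left(R \right)} = - \frac{\frac{R - 74}{R + R} R}{3} = - \frac{\frac{-74 + R}{2 R} R}{3} = - \frac{-37 + \frac{R}{2}}{3} = \frac{37}{3} - \frac{R}{6}$)
$\frac{C{\left(44 \right)}}{Z{\left(-33 \right)} - 4591} = \frac{\frac{37}{3} - \frac{22}{3}}{\left(24 - -198\right) - 4591} = \frac{\frac{37}{3} - \frac{22}{3}}{\left(24 + 198\right) - 4591} = \frac{5}{222 - 4591} = \frac{5}{-4369} = 5 \left(- \frac{1}{4369}\right) = - \frac{5}{4369}$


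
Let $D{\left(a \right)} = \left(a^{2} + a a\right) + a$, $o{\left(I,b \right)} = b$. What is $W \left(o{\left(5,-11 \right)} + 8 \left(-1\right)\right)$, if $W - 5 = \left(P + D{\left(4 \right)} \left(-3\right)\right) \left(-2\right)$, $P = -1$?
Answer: $-4237$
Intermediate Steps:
$D{\left(a \right)} = a + 2 a^{2}$ ($D{\left(a \right)} = \left(a^{2} + a^{2}\right) + a = 2 a^{2} + a = a + 2 a^{2}$)
$W = 223$ ($W = 5 + \left(-1 + 4 \left(1 + 2 \cdot 4\right) \left(-3\right)\right) \left(-2\right) = 5 + \left(-1 + 4 \left(1 + 8\right) \left(-3\right)\right) \left(-2\right) = 5 + \left(-1 + 4 \cdot 9 \left(-3\right)\right) \left(-2\right) = 5 + \left(-1 + 36 \left(-3\right)\right) \left(-2\right) = 5 + \left(-1 - 108\right) \left(-2\right) = 5 - -218 = 5 + 218 = 223$)
$W \left(o{\left(5,-11 \right)} + 8 \left(-1\right)\right) = 223 \left(-11 + 8 \left(-1\right)\right) = 223 \left(-11 - 8\right) = 223 \left(-19\right) = -4237$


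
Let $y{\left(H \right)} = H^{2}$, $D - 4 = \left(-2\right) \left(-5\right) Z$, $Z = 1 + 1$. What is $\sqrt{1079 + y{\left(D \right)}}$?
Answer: $\sqrt{1655} \approx 40.682$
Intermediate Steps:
$Z = 2$
$D = 24$ ($D = 4 + \left(-2\right) \left(-5\right) 2 = 4 + 10 \cdot 2 = 4 + 20 = 24$)
$\sqrt{1079 + y{\left(D \right)}} = \sqrt{1079 + 24^{2}} = \sqrt{1079 + 576} = \sqrt{1655}$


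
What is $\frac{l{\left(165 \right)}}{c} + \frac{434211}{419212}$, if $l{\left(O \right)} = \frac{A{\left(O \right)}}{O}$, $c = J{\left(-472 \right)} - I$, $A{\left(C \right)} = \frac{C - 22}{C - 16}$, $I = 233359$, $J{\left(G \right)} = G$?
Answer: $\frac{17455692110183}{16852718555340} \approx 1.0358$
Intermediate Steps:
$A{\left(C \right)} = \frac{-22 + C}{-16 + C}$
$c = -233831$ ($c = -472 - 233359 = -233831$)
$l{\left(O \right)} = \frac{-22 + O}{O \left(-16 + O\right)}$ ($l{\left(O \right)} = \frac{\frac{1}{-16 + O} \left(-22 + O\right)}{O} = \frac{-22 + O}{O \left(-16 + O\right)}$)
$\frac{l{\left(165 \right)}}{c} + \frac{434211}{419212} = \frac{\frac{1}{165} \frac{1}{-16 + 165} \left(-22 + 165\right)}{-233831} + \frac{434211}{419212} = \frac{1}{165} \cdot \frac{1}{149} \cdot 143 \left(- \frac{1}{233831}\right) + 434211 \cdot \frac{1}{419212} = \frac{1}{165} \cdot \frac{1}{149} \cdot 143 \left(- \frac{1}{233831}\right) + \frac{434211}{419212} = \frac{13}{2235} \left(- \frac{1}{233831}\right) + \frac{434211}{419212} = - \frac{1}{40200945} + \frac{434211}{419212} = \frac{17455692110183}{16852718555340}$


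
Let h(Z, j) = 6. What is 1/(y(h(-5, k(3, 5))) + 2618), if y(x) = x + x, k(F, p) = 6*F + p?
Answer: 1/2630 ≈ 0.00038023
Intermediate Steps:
k(F, p) = p + 6*F
y(x) = 2*x
1/(y(h(-5, k(3, 5))) + 2618) = 1/(2*6 + 2618) = 1/(12 + 2618) = 1/2630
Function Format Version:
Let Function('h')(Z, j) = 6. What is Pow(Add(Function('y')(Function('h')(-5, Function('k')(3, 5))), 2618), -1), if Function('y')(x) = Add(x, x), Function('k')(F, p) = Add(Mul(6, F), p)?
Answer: Rational(1, 2630) ≈ 0.00038023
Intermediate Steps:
Function('k')(F, p) = Add(p, Mul(6, F))
Function('y')(x) = Mul(2, x)
Pow(Add(Function('y')(Function('h')(-5, Function('k')(3, 5))), 2618), -1) = Pow(Add(Mul(2, 6), 2618), -1) = Pow(Add(12, 2618), -1) = Pow(2630, -1) = Rational(1, 2630)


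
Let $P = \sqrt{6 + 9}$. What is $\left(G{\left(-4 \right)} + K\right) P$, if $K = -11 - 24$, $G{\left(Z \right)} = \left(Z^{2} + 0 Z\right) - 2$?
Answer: $- 21 \sqrt{15} \approx -81.333$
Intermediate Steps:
$G{\left(Z \right)} = -2 + Z^{2}$ ($G{\left(Z \right)} = \left(Z^{2} + 0\right) - 2 = Z^{2} - 2 = -2 + Z^{2}$)
$K = -35$ ($K = -11 - 24 = -35$)
$P = \sqrt{15} \approx 3.873$
$\left(G{\left(-4 \right)} + K\right) P = \left(\left(-2 + \left(-4\right)^{2}\right) - 35\right) \sqrt{15} = \left(\left(-2 + 16\right) - 35\right) \sqrt{15} = \left(14 - 35\right) \sqrt{15} = - 21 \sqrt{15}$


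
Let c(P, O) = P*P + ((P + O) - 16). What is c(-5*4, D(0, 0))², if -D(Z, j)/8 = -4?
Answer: 156816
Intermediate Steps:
D(Z, j) = 32 (D(Z, j) = -8*(-4) = 32)
c(P, O) = -16 + O + P + P² (c(P, O) = P² + ((O + P) - 16) = P² + (-16 + O + P) = -16 + O + P + P²)
c(-5*4, D(0, 0))² = (-16 + 32 - 5*4 + (-5*4)²)² = (-16 + 32 - 20 + (-20)²)² = (-16 + 32 - 20 + 400)² = 396² = 156816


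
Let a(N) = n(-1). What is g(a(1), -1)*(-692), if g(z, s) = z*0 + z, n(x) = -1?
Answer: 692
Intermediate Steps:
a(N) = -1
g(z, s) = z (g(z, s) = 0 + z = z)
g(a(1), -1)*(-692) = -1*(-692) = 692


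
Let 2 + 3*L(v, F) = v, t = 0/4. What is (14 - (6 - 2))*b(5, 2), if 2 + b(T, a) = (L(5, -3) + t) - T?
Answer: -60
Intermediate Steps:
t = 0 (t = 0*(¼) = 0)
L(v, F) = -⅔ + v/3
b(T, a) = -1 - T (b(T, a) = -2 + (((-⅔ + (⅓)*5) + 0) - T) = -2 + (((-⅔ + 5/3) + 0) - T) = -2 + ((1 + 0) - T) = -2 + (1 - T) = -1 - T)
(14 - (6 - 2))*b(5, 2) = (14 - (6 - 2))*(-1 - 1*5) = (14 - 1*4)*(-1 - 5) = (14 - 4)*(-6) = 10*(-6) = -60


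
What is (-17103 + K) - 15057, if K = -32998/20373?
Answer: -655228678/20373 ≈ -32162.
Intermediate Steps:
K = -32998/20373 (K = -32998*1/20373 = -32998/20373 ≈ -1.6197)
(-17103 + K) - 15057 = (-17103 - 32998/20373) - 15057 = -348472417/20373 - 15057 = -655228678/20373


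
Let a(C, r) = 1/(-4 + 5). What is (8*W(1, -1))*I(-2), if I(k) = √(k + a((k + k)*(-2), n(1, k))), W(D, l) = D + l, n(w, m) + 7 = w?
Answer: 0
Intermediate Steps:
n(w, m) = -7 + w
a(C, r) = 1 (a(C, r) = 1/1 = 1)
I(k) = √(1 + k) (I(k) = √(k + 1) = √(1 + k))
(8*W(1, -1))*I(-2) = (8*(1 - 1))*√(1 - 2) = (8*0)*√(-1) = 0*I = 0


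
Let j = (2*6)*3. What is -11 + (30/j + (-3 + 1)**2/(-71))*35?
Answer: 6899/426 ≈ 16.195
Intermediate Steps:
j = 36 (j = 12*3 = 36)
-11 + (30/j + (-3 + 1)**2/(-71))*35 = -11 + (30/36 + (-3 + 1)**2/(-71))*35 = -11 + (30*(1/36) + (-2)**2*(-1/71))*35 = -11 + (5/6 + 4*(-1/71))*35 = -11 + (5/6 - 4/71)*35 = -11 + (331/426)*35 = -11 + 11585/426 = 6899/426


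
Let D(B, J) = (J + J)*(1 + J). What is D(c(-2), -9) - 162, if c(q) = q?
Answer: -18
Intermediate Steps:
D(B, J) = 2*J*(1 + J) (D(B, J) = (2*J)*(1 + J) = 2*J*(1 + J))
D(c(-2), -9) - 162 = 2*(-9)*(1 - 9) - 162 = 2*(-9)*(-8) - 162 = 144 - 162 = -18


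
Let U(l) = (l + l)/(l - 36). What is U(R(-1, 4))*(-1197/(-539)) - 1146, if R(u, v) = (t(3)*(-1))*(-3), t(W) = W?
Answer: -88356/77 ≈ -1147.5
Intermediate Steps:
R(u, v) = 9 (R(u, v) = (3*(-1))*(-3) = -3*(-3) = 9)
U(l) = 2*l/(-36 + l) (U(l) = (2*l)/(-36 + l) = 2*l/(-36 + l))
U(R(-1, 4))*(-1197/(-539)) - 1146 = (2*9/(-36 + 9))*(-1197/(-539)) - 1146 = (2*9/(-27))*(-1197*(-1/539)) - 1146 = (2*9*(-1/27))*(171/77) - 1146 = -⅔*171/77 - 1146 = -114/77 - 1146 = -88356/77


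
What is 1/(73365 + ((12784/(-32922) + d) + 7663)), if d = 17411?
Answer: 16461/1620397987 ≈ 1.0159e-5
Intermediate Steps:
1/(73365 + ((12784/(-32922) + d) + 7663)) = 1/(73365 + ((12784/(-32922) + 17411) + 7663)) = 1/(73365 + ((12784*(-1/32922) + 17411) + 7663)) = 1/(73365 + ((-6392/16461 + 17411) + 7663)) = 1/(73365 + (286596079/16461 + 7663)) = 1/(73365 + 412736722/16461) = 1/(1620397987/16461) = 16461/1620397987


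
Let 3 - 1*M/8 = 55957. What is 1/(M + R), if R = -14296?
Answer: -1/461928 ≈ -2.1648e-6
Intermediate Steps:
M = -447632 (M = 24 - 8*55957 = 24 - 447656 = -447632)
1/(M + R) = 1/(-447632 - 14296) = 1/(-461928) = -1/461928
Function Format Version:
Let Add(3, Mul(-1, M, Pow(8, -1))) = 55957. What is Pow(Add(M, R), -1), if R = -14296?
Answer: Rational(-1, 461928) ≈ -2.1648e-6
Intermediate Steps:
M = -447632 (M = Add(24, Mul(-8, 55957)) = Add(24, -447656) = -447632)
Pow(Add(M, R), -1) = Pow(Add(-447632, -14296), -1) = Pow(-461928, -1) = Rational(-1, 461928)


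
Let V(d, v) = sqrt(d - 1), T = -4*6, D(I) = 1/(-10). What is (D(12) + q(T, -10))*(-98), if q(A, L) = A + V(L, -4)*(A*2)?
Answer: 11809/5 + 4704*I*sqrt(11) ≈ 2361.8 + 15601.0*I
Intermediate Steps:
D(I) = -1/10
T = -24
V(d, v) = sqrt(-1 + d)
q(A, L) = A + 2*A*sqrt(-1 + L) (q(A, L) = A + sqrt(-1 + L)*(A*2) = A + sqrt(-1 + L)*(2*A) = A + 2*A*sqrt(-1 + L))
(D(12) + q(T, -10))*(-98) = (-1/10 - 24*(1 + 2*sqrt(-1 - 10)))*(-98) = (-1/10 - 24*(1 + 2*sqrt(-11)))*(-98) = (-1/10 - 24*(1 + 2*(I*sqrt(11))))*(-98) = (-1/10 - 24*(1 + 2*I*sqrt(11)))*(-98) = (-1/10 + (-24 - 48*I*sqrt(11)))*(-98) = (-241/10 - 48*I*sqrt(11))*(-98) = 11809/5 + 4704*I*sqrt(11)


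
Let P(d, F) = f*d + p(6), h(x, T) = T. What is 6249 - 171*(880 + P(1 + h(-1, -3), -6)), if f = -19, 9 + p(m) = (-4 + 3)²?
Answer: -149361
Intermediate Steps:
p(m) = -8 (p(m) = -9 + (-4 + 3)² = -9 + (-1)² = -9 + 1 = -8)
P(d, F) = -8 - 19*d (P(d, F) = -19*d - 8 = -8 - 19*d)
6249 - 171*(880 + P(1 + h(-1, -3), -6)) = 6249 - 171*(880 + (-8 - 19*(1 - 3))) = 6249 - 171*(880 + (-8 - 19*(-2))) = 6249 - 171*(880 + (-8 + 38)) = 6249 - 171*(880 + 30) = 6249 - 171*910 = 6249 - 1*155610 = 6249 - 155610 = -149361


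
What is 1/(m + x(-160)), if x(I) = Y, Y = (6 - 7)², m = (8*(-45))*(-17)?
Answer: 1/6121 ≈ 0.00016337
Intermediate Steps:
m = 6120 (m = -360*(-17) = 6120)
Y = 1 (Y = (-1)² = 1)
x(I) = 1
1/(m + x(-160)) = 1/(6120 + 1) = 1/6121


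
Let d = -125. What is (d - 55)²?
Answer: 32400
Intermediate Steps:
(d - 55)² = (-125 - 55)² = (-180)² = 32400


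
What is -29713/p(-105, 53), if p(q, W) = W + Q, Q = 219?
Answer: -29713/272 ≈ -109.24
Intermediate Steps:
p(q, W) = 219 + W (p(q, W) = W + 219 = 219 + W)
-29713/p(-105, 53) = -29713/(219 + 53) = -29713/272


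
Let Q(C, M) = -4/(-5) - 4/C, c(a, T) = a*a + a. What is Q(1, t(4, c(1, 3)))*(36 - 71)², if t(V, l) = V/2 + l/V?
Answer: -3920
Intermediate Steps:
c(a, T) = a + a² (c(a, T) = a² + a = a + a²)
t(V, l) = V/2 + l/V (t(V, l) = V*(½) + l/V = V/2 + l/V)
Q(C, M) = ⅘ - 4/C (Q(C, M) = -4*(-⅕) - 4/C = ⅘ - 4/C)
Q(1, t(4, c(1, 3)))*(36 - 71)² = (⅘ - 4/1)*(36 - 71)² = (⅘ - 4*1)*(-35)² = (⅘ - 4)*1225 = -16/5*1225 = -3920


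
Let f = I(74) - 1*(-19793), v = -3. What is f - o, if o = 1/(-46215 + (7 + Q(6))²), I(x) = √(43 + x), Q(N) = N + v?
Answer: 912754196/46115 + 3*√13 ≈ 19804.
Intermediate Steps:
Q(N) = -3 + N (Q(N) = N - 3 = -3 + N)
f = 19793 + 3*√13 (f = √(43 + 74) - 1*(-19793) = √117 + 19793 = 3*√13 + 19793 = 19793 + 3*√13 ≈ 19804.)
o = -1/46115 (o = 1/(-46215 + (7 + (-3 + 6))²) = 1/(-46215 + (7 + 3)²) = 1/(-46215 + 10²) = 1/(-46215 + 100) = 1/(-46115) = -1/46115 ≈ -2.1685e-5)
f - o = (19793 + 3*√13) - 1*(-1/46115) = (19793 + 3*√13) + 1/46115 = 912754196/46115 + 3*√13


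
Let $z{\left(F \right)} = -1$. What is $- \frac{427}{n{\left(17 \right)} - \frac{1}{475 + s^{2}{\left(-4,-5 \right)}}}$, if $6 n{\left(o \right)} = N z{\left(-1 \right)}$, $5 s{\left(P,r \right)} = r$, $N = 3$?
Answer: $\frac{203252}{239} \approx 850.43$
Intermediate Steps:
$s{\left(P,r \right)} = \frac{r}{5}$
$n{\left(o \right)} = - \frac{1}{2}$ ($n{\left(o \right)} = \frac{3 \left(-1\right)}{6} = \frac{1}{6} \left(-3\right) = - \frac{1}{2}$)
$- \frac{427}{n{\left(17 \right)} - \frac{1}{475 + s^{2}{\left(-4,-5 \right)}}} = - \frac{427}{- \frac{1}{2} - \frac{1}{475 + \left(\frac{1}{5} \left(-5\right)\right)^{2}}} = - \frac{427}{- \frac{1}{2} - \frac{1}{475 + \left(-1\right)^{2}}} = - \frac{427}{- \frac{1}{2} - \frac{1}{475 + 1}} = - \frac{427}{- \frac{1}{2} - \frac{1}{476}} = - \frac{427}{- \frac{239}{476}} = \left(-427\right) \left(- \frac{476}{239}\right) = \frac{203252}{239}$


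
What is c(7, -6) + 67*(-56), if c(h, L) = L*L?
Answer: -3716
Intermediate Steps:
c(h, L) = L²
c(7, -6) + 67*(-56) = (-6)² + 67*(-56) = 36 - 3752 = -3716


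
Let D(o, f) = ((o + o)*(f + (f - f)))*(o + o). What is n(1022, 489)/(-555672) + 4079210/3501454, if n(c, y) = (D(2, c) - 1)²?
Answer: -466932617591567/972829973544 ≈ -479.97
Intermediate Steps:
D(o, f) = 4*f*o² (D(o, f) = ((2*o)*(f + 0))*(2*o) = ((2*o)*f)*(2*o) = (2*f*o)*(2*o) = 4*f*o²)
n(c, y) = (-1 + 16*c)² (n(c, y) = (4*c*2² - 1)² = (4*c*4 - 1)² = (16*c - 1)² = (-1 + 16*c)²)
n(1022, 489)/(-555672) + 4079210/3501454 = (-1 + 16*1022)²/(-555672) + 4079210/3501454 = (-1 + 16352)²*(-1/555672) + 4079210*(1/3501454) = 16351²*(-1/555672) + 2039605/1750727 = 267355201*(-1/555672) + 2039605/1750727 = -267355201/555672 + 2039605/1750727 = -466932617591567/972829973544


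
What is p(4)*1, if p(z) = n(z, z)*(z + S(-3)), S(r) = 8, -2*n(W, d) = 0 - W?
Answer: 24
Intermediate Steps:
n(W, d) = W/2 (n(W, d) = -(0 - W)/2 = -(-1)*W/2 = W/2)
p(z) = z*(8 + z)/2 (p(z) = (z/2)*(z + 8) = (z/2)*(8 + z) = z*(8 + z)/2)
p(4)*1 = ((1/2)*4*(8 + 4))*1 = ((1/2)*4*12)*1 = 24*1 = 24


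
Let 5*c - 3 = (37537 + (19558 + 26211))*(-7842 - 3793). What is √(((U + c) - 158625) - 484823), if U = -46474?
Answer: I*√4863574585/5 ≈ 13948.0*I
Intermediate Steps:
c = -969265307/5 (c = ⅗ + ((37537 + (19558 + 26211))*(-7842 - 3793))/5 = ⅗ + ((37537 + 45769)*(-11635))/5 = ⅗ + (83306*(-11635))/5 = ⅗ + (⅕)*(-969265310) = ⅗ - 193853062 = -969265307/5 ≈ -1.9385e+8)
√(((U + c) - 158625) - 484823) = √(((-46474 - 969265307/5) - 158625) - 484823) = √((-969497677/5 - 158625) - 484823) = √(-970290802/5 - 484823) = √(-972714917/5) = I*√4863574585/5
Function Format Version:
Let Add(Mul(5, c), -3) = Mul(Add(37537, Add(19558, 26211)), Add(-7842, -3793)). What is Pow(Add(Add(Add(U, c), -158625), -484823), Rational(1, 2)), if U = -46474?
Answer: Mul(Rational(1, 5), I, Pow(4863574585, Rational(1, 2))) ≈ Mul(13948., I)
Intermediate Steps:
c = Rational(-969265307, 5) (c = Add(Rational(3, 5), Mul(Rational(1, 5), Mul(Add(37537, Add(19558, 26211)), Add(-7842, -3793)))) = Add(Rational(3, 5), Mul(Rational(1, 5), Mul(Add(37537, 45769), -11635))) = Add(Rational(3, 5), Mul(Rational(1, 5), Mul(83306, -11635))) = Add(Rational(3, 5), Mul(Rational(1, 5), -969265310)) = Add(Rational(3, 5), -193853062) = Rational(-969265307, 5) ≈ -1.9385e+8)
Pow(Add(Add(Add(U, c), -158625), -484823), Rational(1, 2)) = Pow(Add(Add(Add(-46474, Rational(-969265307, 5)), -158625), -484823), Rational(1, 2)) = Pow(Add(Add(Rational(-969497677, 5), -158625), -484823), Rational(1, 2)) = Pow(Add(Rational(-970290802, 5), -484823), Rational(1, 2)) = Pow(Rational(-972714917, 5), Rational(1, 2)) = Mul(Rational(1, 5), I, Pow(4863574585, Rational(1, 2)))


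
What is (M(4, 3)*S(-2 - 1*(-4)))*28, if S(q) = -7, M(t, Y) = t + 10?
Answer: -2744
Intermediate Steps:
M(t, Y) = 10 + t
(M(4, 3)*S(-2 - 1*(-4)))*28 = ((10 + 4)*(-7))*28 = (14*(-7))*28 = -98*28 = -2744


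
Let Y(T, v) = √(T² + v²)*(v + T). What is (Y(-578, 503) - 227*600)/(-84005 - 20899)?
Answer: 5675/4371 + 25*√587093/34968 ≈ 1.8461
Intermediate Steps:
Y(T, v) = √(T² + v²)*(T + v)
(Y(-578, 503) - 227*600)/(-84005 - 20899) = (√((-578)² + 503²)*(-578 + 503) - 227*600)/(-84005 - 20899) = (√(334084 + 253009)*(-75) - 136200)/(-104904) = (√587093*(-75) - 136200)*(-1/104904) = (-75*√587093 - 136200)*(-1/104904) = (-136200 - 75*√587093)*(-1/104904) = 5675/4371 + 25*√587093/34968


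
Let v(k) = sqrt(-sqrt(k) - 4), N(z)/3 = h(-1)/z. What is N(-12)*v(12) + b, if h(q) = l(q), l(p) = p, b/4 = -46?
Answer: -184 + I*sqrt(4 + 2*sqrt(3))/4 ≈ -184.0 + 0.68301*I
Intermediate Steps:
b = -184 (b = 4*(-46) = -184)
h(q) = q
N(z) = -3/z (N(z) = 3*(-1/z) = -3/z)
v(k) = sqrt(-4 - sqrt(k))
N(-12)*v(12) + b = (-3/(-12))*sqrt(-4 - sqrt(12)) - 184 = (-3*(-1/12))*sqrt(-4 - 2*sqrt(3)) - 184 = sqrt(-4 - 2*sqrt(3))/4 - 184 = -184 + sqrt(-4 - 2*sqrt(3))/4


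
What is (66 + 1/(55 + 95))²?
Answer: 98029801/22500 ≈ 4356.9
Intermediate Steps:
(66 + 1/(55 + 95))² = (66 + 1/150)² = (9901/150)² = 98029801/22500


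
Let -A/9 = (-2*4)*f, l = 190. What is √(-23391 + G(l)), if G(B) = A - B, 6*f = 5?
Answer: I*√23521 ≈ 153.37*I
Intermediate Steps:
f = ⅚ (f = (⅙)*5 = ⅚ ≈ 0.83333)
A = 60 (A = -9*(-2*4)*5/6 = -(-72)*5/6 = -9*(-20/3) = 60)
G(B) = 60 - B
√(-23391 + G(l)) = √(-23391 + (60 - 1*190)) = √(-23391 + (60 - 190)) = √(-23391 - 130) = √(-23521) = I*√23521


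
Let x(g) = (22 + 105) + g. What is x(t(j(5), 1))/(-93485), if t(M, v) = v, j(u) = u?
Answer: -128/93485 ≈ -0.0013692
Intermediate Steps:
x(g) = 127 + g
x(t(j(5), 1))/(-93485) = (127 + 1)/(-93485) = 128*(-1/93485) = -128/93485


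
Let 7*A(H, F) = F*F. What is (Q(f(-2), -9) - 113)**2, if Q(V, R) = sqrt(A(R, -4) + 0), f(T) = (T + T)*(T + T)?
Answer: 89399/7 - 904*sqrt(7)/7 ≈ 12430.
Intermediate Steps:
A(H, F) = F**2/7 (A(H, F) = (F*F)/7 = F**2/7)
f(T) = 4*T**2 (f(T) = (2*T)*(2*T) = 4*T**2)
Q(V, R) = 4*sqrt(7)/7 (Q(V, R) = sqrt((1/7)*(-4)**2 + 0) = sqrt((1/7)*16 + 0) = sqrt(16/7 + 0) = sqrt(16/7) = 4*sqrt(7)/7)
(Q(f(-2), -9) - 113)**2 = (4*sqrt(7)/7 - 113)**2 = (-113 + 4*sqrt(7)/7)**2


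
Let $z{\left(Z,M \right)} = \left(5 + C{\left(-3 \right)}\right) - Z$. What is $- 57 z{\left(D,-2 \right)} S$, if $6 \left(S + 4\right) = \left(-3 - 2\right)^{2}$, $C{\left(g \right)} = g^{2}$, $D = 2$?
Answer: $-114$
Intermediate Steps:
$z{\left(Z,M \right)} = 14 - Z$ ($z{\left(Z,M \right)} = \left(5 + \left(-3\right)^{2}\right) - Z = \left(5 + 9\right) - Z = 14 - Z$)
$S = \frac{1}{6}$ ($S = -4 + \frac{\left(-3 - 2\right)^{2}}{6} = -4 + \frac{\left(-5\right)^{2}}{6} = -4 + \frac{1}{6} \cdot 25 = -4 + \frac{25}{6} = \frac{1}{6} \approx 0.16667$)
$- 57 z{\left(D,-2 \right)} S = - 57 \left(14 - 2\right) \frac{1}{6} = \left(-57\right) 12 \cdot \frac{1}{6} = \left(-684\right) \frac{1}{6} = -114$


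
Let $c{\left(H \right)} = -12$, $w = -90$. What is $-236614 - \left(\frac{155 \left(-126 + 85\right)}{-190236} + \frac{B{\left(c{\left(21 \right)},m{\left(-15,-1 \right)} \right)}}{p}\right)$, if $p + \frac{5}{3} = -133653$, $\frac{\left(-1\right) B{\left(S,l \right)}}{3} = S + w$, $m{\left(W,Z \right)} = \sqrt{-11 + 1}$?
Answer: $- \frac{4512098696490257}{19069446876} \approx -2.3661 \cdot 10^{5}$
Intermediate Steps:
$m{\left(W,Z \right)} = i \sqrt{10}$ ($m{\left(W,Z \right)} = \sqrt{-10} = i \sqrt{10}$)
$B{\left(S,l \right)} = 270 - 3 S$ ($B{\left(S,l \right)} = - 3 \left(S - 90\right) = - 3 \left(-90 + S\right) = 270 - 3 S$)
$p = - \frac{400964}{3}$ ($p = - \frac{5}{3} - 133653 = - \frac{400964}{3} \approx -1.3365 \cdot 10^{5}$)
$-236614 - \left(\frac{155 \left(-126 + 85\right)}{-190236} + \frac{B{\left(c{\left(21 \right)},m{\left(-15,-1 \right)} \right)}}{p}\right) = -236614 - \left(\frac{155 \left(-126 + 85\right)}{-190236} + \frac{270 - -36}{- \frac{400964}{3}}\right) = -236614 - \left(155 \left(-41\right) \left(- \frac{1}{190236}\right) + \left(270 + 36\right) \left(- \frac{3}{400964}\right)\right) = -236614 - \left(\left(-6355\right) \left(- \frac{1}{190236}\right) + 306 \left(- \frac{3}{400964}\right)\right) = -236614 - \left(\frac{6355}{190236} - \frac{459}{200482}\right) = -236614 - \frac{593372393}{19069446876} = - \frac{4512098696490257}{19069446876}$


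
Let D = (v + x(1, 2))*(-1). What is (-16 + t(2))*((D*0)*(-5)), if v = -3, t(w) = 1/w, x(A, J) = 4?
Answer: 0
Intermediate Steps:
D = -1 (D = (-3 + 4)*(-1) = 1*(-1) = -1)
(-16 + t(2))*((D*0)*(-5)) = (-16 + 1/2)*(-1*0*(-5)) = (-16 + ½)*(0*(-5)) = -31/2*0 = 0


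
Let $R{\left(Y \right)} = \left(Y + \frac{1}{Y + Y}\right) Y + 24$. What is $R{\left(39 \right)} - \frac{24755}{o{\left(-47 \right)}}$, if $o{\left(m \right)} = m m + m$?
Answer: $\frac{1658308}{1081} \approx 1534.1$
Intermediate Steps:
$o{\left(m \right)} = m + m^{2}$ ($o{\left(m \right)} = m^{2} + m = m + m^{2}$)
$R{\left(Y \right)} = 24 + Y \left(Y + \frac{1}{2 Y}\right)$ ($R{\left(Y \right)} = \left(Y + \frac{1}{2 Y}\right) Y + 24 = Y \left(Y + \frac{1}{2 Y}\right) + 24 = 24 + Y \left(Y + \frac{1}{2 Y}\right)$)
$R{\left(39 \right)} - \frac{24755}{o{\left(-47 \right)}} = \left(\frac{49}{2} + 39^{2}\right) - \frac{24755}{\left(-47\right) \left(1 - 47\right)} = \left(\frac{49}{2} + 1521\right) - \frac{24755}{\left(-47\right) \left(-46\right)} = \frac{3091}{2} - \frac{24755}{2162} = \frac{1658308}{1081}$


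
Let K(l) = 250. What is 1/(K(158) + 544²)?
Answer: 1/296186 ≈ 3.3763e-6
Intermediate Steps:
1/(K(158) + 544²) = 1/(250 + 544²) = 1/(250 + 295936) = 1/296186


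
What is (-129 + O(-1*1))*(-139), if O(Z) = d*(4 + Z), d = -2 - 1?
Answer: 19182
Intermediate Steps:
d = -3
O(Z) = -12 - 3*Z (O(Z) = -3*(4 + Z) = -12 - 3*Z)
(-129 + O(-1*1))*(-139) = (-129 + (-12 - (-3)))*(-139) = (-129 + (-12 - 3*(-1)))*(-139) = (-129 + (-12 + 3))*(-139) = (-129 - 9)*(-139) = -138*(-139) = 19182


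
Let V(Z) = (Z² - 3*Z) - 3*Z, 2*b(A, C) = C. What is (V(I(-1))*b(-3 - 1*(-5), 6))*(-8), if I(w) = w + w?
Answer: -384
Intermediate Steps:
I(w) = 2*w
b(A, C) = C/2
V(Z) = Z² - 6*Z
(V(I(-1))*b(-3 - 1*(-5), 6))*(-8) = (((2*(-1))*(-6 + 2*(-1)))*((½)*6))*(-8) = (-2*(-6 - 2)*3)*(-8) = (-2*(-8)*3)*(-8) = (16*3)*(-8) = 48*(-8) = -384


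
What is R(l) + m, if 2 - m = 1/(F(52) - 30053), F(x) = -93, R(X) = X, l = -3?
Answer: -30145/30146 ≈ -0.99997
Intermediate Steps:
m = 60293/30146 (m = 2 - 1/(-93 - 30053) = 2 - 1/(-30146) = 2 - 1*(-1/30146) = 2 + 1/30146 = 60293/30146 ≈ 2.0000)
R(l) + m = -3 + 60293/30146 = -30145/30146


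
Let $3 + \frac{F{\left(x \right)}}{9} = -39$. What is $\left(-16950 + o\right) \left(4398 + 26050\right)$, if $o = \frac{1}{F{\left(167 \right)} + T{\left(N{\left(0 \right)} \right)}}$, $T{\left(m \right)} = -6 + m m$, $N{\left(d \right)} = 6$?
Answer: $- \frac{44900150812}{87} \approx -5.1609 \cdot 10^{8}$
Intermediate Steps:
$F{\left(x \right)} = -378$ ($F{\left(x \right)} = -27 + 9 \left(-39\right) = -27 - 351 = -378$)
$T{\left(m \right)} = -6 + m^{2}$
$o = - \frac{1}{348}$ ($o = \frac{1}{-378 - \left(6 - 6^{2}\right)} = \frac{1}{-378 + \left(-6 + 36\right)} = \frac{1}{-378 + 30} = \frac{1}{-348} = - \frac{1}{348} \approx -0.0028736$)
$\left(-16950 + o\right) \left(4398 + 26050\right) = \left(-16950 - \frac{1}{348}\right) \left(4398 + 26050\right) = \left(- \frac{5898601}{348}\right) 30448 = - \frac{44900150812}{87}$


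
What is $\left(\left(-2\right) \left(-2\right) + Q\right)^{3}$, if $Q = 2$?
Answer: $216$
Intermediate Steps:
$\left(\left(-2\right) \left(-2\right) + Q\right)^{3} = \left(\left(-2\right) \left(-2\right) + 2\right)^{3} = \left(4 + 2\right)^{3} = 6^{3} = 216$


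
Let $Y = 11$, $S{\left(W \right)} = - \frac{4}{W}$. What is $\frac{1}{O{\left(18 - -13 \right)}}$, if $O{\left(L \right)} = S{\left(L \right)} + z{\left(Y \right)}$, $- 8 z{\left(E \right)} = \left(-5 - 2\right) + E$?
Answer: $- \frac{62}{39} \approx -1.5897$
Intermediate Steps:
$z{\left(E \right)} = \frac{7}{8} - \frac{E}{8}$ ($z{\left(E \right)} = - \frac{\left(-5 - 2\right) + E}{8} = - \frac{-7 + E}{8} = \frac{7}{8} - \frac{E}{8}$)
$O{\left(L \right)} = - \frac{1}{2} - \frac{4}{L}$ ($O{\left(L \right)} = - \frac{4}{L} + \left(\frac{7}{8} - \frac{11}{8}\right) = - \frac{4}{L} - \frac{1}{2} = - \frac{1}{2} - \frac{4}{L}$)
$\frac{1}{O{\left(18 - -13 \right)}} = \frac{1}{\frac{1}{2} \frac{1}{18 - -13} \left(-8 - \left(18 - -13\right)\right)} = \frac{1}{\frac{1}{2} \frac{1}{18 + 13} \left(-8 - \left(18 + 13\right)\right)} = \frac{1}{\frac{1}{2} \cdot \frac{1}{31} \left(-8 - 31\right)} = \frac{1}{\frac{1}{2} \cdot \frac{1}{31} \left(-39\right)} = \frac{1}{- \frac{39}{62}} = - \frac{62}{39}$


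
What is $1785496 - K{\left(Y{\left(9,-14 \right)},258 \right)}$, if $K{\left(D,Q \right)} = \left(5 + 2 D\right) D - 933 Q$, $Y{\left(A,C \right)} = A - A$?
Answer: $2026210$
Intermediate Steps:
$Y{\left(A,C \right)} = 0$
$K{\left(D,Q \right)} = - 933 Q + D \left(5 + 2 D\right)$ ($K{\left(D,Q \right)} = D \left(5 + 2 D\right) - 933 Q = - 933 Q + D \left(5 + 2 D\right)$)
$1785496 - K{\left(Y{\left(9,-14 \right)},258 \right)} = 1785496 - \left(\left(-933\right) 258 + 2 \cdot 0^{2} + 5 \cdot 0\right) = 1785496 - \left(-240714 + 2 \cdot 0 + 0\right) = 1785496 - \left(-240714 + 0 + 0\right) = 1785496 - -240714 = 1785496 + 240714 = 2026210$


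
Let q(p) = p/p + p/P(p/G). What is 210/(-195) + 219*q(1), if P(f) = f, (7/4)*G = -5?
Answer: -37109/91 ≈ -407.79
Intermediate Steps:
G = -20/7 (G = (4/7)*(-5) = -20/7 ≈ -2.8571)
q(p) = -13/7 (q(p) = p/p + p/((p/(-20/7))) = 1 + p/((p*(-7/20))) = 1 + p/((-7*p/20)) = 1 + p*(-20/(7*p)) = 1 - 20/7 = -13/7)
210/(-195) + 219*q(1) = 210/(-195) + 219*(-13/7) = 210*(-1/195) - 2847/7 = -14/13 - 2847/7 = -37109/91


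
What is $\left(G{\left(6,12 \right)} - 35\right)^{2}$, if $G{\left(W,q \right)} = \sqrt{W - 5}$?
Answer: $1156$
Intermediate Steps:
$G{\left(W,q \right)} = \sqrt{-5 + W}$
$\left(G{\left(6,12 \right)} - 35\right)^{2} = \left(\sqrt{-5 + 6} - 35\right)^{2} = \left(\sqrt{1} - 35\right)^{2} = \left(1 - 35\right)^{2} = \left(-34\right)^{2} = 1156$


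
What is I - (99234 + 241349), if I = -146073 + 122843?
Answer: -363813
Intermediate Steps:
I = -23230
I - (99234 + 241349) = -23230 - (99234 + 241349) = -23230 - 1*340583 = -23230 - 340583 = -363813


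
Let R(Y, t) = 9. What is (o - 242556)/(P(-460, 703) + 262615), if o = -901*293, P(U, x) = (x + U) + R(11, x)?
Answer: -506549/262867 ≈ -1.9270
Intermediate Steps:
P(U, x) = 9 + U + x (P(U, x) = (x + U) + 9 = (U + x) + 9 = 9 + U + x)
o = -263993
(o - 242556)/(P(-460, 703) + 262615) = (-263993 - 242556)/((9 - 460 + 703) + 262615) = -506549/(252 + 262615) = -506549/262867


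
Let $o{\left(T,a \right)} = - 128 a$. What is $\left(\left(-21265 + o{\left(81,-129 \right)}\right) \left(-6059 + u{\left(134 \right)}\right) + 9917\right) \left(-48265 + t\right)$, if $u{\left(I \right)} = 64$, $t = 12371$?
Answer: $-1023128031888$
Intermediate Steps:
$\left(\left(-21265 + o{\left(81,-129 \right)}\right) \left(-6059 + u{\left(134 \right)}\right) + 9917\right) \left(-48265 + t\right) = \left(\left(-21265 - -16512\right) \left(-6059 + 64\right) + 9917\right) \left(-48265 + 12371\right) = \left(\left(-21265 + 16512\right) \left(-5995\right) + 9917\right) \left(-35894\right) = \left(\left(-4753\right) \left(-5995\right) + 9917\right) \left(-35894\right) = \left(28494235 + 9917\right) \left(-35894\right) = 28504152 \left(-35894\right) = -1023128031888$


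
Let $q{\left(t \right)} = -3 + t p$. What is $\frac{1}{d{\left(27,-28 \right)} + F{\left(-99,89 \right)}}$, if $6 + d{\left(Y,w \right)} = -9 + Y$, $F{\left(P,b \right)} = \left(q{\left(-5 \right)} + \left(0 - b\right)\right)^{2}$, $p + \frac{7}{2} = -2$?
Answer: $\frac{4}{16689} \approx 0.00023968$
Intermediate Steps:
$p = - \frac{11}{2}$ ($p = - \frac{7}{2} - 2 = - \frac{11}{2} \approx -5.5$)
$q{\left(t \right)} = -3 - \frac{11 t}{2}$ ($q{\left(t \right)} = -3 + t \left(- \frac{11}{2}\right) = -3 - \frac{11 t}{2}$)
$F{\left(P,b \right)} = \left(\frac{49}{2} - b\right)^{2}$ ($F{\left(P,b \right)} = \left(\left(-3 - - \frac{55}{2}\right) + \left(0 - b\right)\right)^{2} = \left(\left(-3 + \frac{55}{2}\right) - b\right)^{2} = \left(\frac{49}{2} - b\right)^{2}$)
$d{\left(Y,w \right)} = -15 + Y$ ($d{\left(Y,w \right)} = -6 + \left(-9 + Y\right) = -15 + Y$)
$\frac{1}{d{\left(27,-28 \right)} + F{\left(-99,89 \right)}} = \frac{1}{\left(-15 + 27\right) + \frac{\left(-49 + 2 \cdot 89\right)^{2}}{4}} = \frac{1}{12 + \frac{\left(-49 + 178\right)^{2}}{4}} = \frac{1}{12 + \frac{129^{2}}{4}} = \frac{1}{12 + \frac{1}{4} \cdot 16641} = \frac{1}{12 + \frac{16641}{4}} = \frac{1}{\frac{16689}{4}} = \frac{4}{16689}$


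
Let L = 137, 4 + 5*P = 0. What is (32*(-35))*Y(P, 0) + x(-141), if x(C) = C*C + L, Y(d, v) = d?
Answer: 20914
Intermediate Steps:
P = -⅘ (P = -⅘ + (⅕)*0 = -⅘ + 0 = -⅘ ≈ -0.80000)
x(C) = 137 + C² (x(C) = C*C + 137 = C² + 137 = 137 + C²)
(32*(-35))*Y(P, 0) + x(-141) = (32*(-35))*(-⅘) + (137 + (-141)²) = -1120*(-⅘) + (137 + 19881) = 896 + 20018 = 20914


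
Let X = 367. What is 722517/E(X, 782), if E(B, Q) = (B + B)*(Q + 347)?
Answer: 722517/828686 ≈ 0.87188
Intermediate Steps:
E(B, Q) = 2*B*(347 + Q) (E(B, Q) = (2*B)*(347 + Q) = 2*B*(347 + Q))
722517/E(X, 782) = 722517/((2*367*(347 + 782))) = 722517/((2*367*1129)) = 722517/828686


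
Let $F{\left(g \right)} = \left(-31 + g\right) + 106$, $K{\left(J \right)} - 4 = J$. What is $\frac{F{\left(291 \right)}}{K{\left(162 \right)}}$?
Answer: $\frac{183}{83} \approx 2.2048$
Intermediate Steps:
$K{\left(J \right)} = 4 + J$
$F{\left(g \right)} = 75 + g$
$\frac{F{\left(291 \right)}}{K{\left(162 \right)}} = \frac{75 + 291}{4 + 162} = \frac{366}{166} = 366 \cdot \frac{1}{166} = \frac{183}{83}$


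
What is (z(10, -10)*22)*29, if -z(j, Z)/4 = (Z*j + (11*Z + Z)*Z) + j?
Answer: -2832720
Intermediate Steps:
z(j, Z) = -48*Z² - 4*j - 4*Z*j (z(j, Z) = -4*((Z*j + (11*Z + Z)*Z) + j) = -4*((Z*j + (12*Z)*Z) + j) = -4*((Z*j + 12*Z²) + j) = -4*((12*Z² + Z*j) + j) = -4*(j + 12*Z² + Z*j) = -48*Z² - 4*j - 4*Z*j)
(z(10, -10)*22)*29 = ((-48*(-10)² - 4*10 - 4*(-10)*10)*22)*29 = ((-48*100 - 40 + 400)*22)*29 = ((-4800 - 40 + 400)*22)*29 = -4440*22*29 = -97680*29 = -2832720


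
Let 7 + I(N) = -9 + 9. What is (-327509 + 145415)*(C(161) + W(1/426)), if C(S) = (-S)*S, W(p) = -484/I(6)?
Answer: 32952276522/7 ≈ 4.7075e+9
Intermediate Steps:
I(N) = -7 (I(N) = -7 + (-9 + 9) = -7 + 0 = -7)
W(p) = 484/7 (W(p) = -484/(-7) = -484*(-⅐) = 484/7)
C(S) = -S²
(-327509 + 145415)*(C(161) + W(1/426)) = (-327509 + 145415)*(-1*161² + 484/7) = -182094*(-1*25921 + 484/7) = -182094*(-25921 + 484/7) = -182094*(-180963/7) = 32952276522/7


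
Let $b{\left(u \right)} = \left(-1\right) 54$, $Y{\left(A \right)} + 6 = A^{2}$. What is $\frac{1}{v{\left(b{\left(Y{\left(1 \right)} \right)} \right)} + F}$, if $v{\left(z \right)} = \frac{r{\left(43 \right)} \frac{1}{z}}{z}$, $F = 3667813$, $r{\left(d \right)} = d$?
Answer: $\frac{2916}{10695342751} \approx 2.7264 \cdot 10^{-7}$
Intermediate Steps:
$Y{\left(A \right)} = -6 + A^{2}$
$b{\left(u \right)} = -54$
$v{\left(z \right)} = \frac{43}{z^{2}}$ ($v{\left(z \right)} = \frac{43 \frac{1}{z}}{z} = \frac{43}{z^{2}}$)
$\frac{1}{v{\left(b{\left(Y{\left(1 \right)} \right)} \right)} + F} = \frac{1}{\frac{43}{2916} + 3667813} = \frac{1}{\frac{10695342751}{2916}} = \frac{2916}{10695342751}$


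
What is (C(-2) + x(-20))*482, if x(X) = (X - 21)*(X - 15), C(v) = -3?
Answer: 690224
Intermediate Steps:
x(X) = (-21 + X)*(-15 + X)
(C(-2) + x(-20))*482 = (-3 + (315 + (-20)² - 36*(-20)))*482 = (-3 + (315 + 400 + 720))*482 = (-3 + 1435)*482 = 1432*482 = 690224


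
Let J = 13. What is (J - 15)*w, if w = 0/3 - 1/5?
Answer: ⅖ ≈ 0.40000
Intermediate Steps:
w = -⅕ (w = 0*(⅓) - 1*⅕ = 0 - ⅕ = -⅕ ≈ -0.20000)
(J - 15)*w = (13 - 15)*(-⅕) = -2*(-⅕) = ⅖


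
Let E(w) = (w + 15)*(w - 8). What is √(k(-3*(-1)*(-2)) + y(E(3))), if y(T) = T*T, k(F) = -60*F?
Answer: 6*√235 ≈ 91.978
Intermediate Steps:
E(w) = (-8 + w)*(15 + w) (E(w) = (15 + w)*(-8 + w) = (-8 + w)*(15 + w))
y(T) = T²
√(k(-3*(-1)*(-2)) + y(E(3))) = √(-60*(-3*(-1))*(-2) + (-120 + 3² + 7*3)²) = √(-180*(-2) + (-120 + 9 + 21)²) = √(-60*(-6) + (-90)²) = √(360 + 8100) = √8460 = 6*√235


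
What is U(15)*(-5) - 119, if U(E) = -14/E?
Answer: -343/3 ≈ -114.33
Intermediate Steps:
U(15)*(-5) - 119 = -14/15*(-5) - 119 = 14/3 - 119 = -343/3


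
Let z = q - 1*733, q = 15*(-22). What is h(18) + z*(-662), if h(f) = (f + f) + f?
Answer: 703760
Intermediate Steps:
h(f) = 3*f (h(f) = 2*f + f = 3*f)
q = -330
z = -1063 (z = -330 - 1*733 = -330 - 733 = -1063)
h(18) + z*(-662) = 3*18 - 1063*(-662) = 54 + 703706 = 703760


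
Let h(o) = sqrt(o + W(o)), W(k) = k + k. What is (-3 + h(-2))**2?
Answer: (3 - I*sqrt(6))**2 ≈ 3.0 - 14.697*I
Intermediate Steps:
W(k) = 2*k
h(o) = sqrt(3)*sqrt(o) (h(o) = sqrt(o + 2*o) = sqrt(3*o) = sqrt(3)*sqrt(o))
(-3 + h(-2))**2 = (-3 + sqrt(3)*sqrt(-2))**2 = (-3 + sqrt(3)*(I*sqrt(2)))**2 = (-3 + I*sqrt(6))**2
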